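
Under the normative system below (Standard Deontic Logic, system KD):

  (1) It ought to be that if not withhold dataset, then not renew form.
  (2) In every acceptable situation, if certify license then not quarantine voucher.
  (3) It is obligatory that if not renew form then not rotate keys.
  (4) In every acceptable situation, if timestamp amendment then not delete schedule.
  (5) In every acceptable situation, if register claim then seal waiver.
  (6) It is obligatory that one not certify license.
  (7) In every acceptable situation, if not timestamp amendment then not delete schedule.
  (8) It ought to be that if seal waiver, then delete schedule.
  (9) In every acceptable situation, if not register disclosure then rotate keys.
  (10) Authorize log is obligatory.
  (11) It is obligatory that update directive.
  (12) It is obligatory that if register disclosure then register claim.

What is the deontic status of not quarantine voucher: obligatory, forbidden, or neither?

Premise 2 is O(certify_license → ¬quarantine_voucher), but O(certify_license) is not derivable from the premises, so it does not yield O(¬quarantine_voucher).
No premise or chain of K-axiom applications forces O(¬quarantine_voucher), and none forces O(quarantine_voucher). So ¬quarantine_voucher is neither obligatory nor forbidden under these norms.

Neither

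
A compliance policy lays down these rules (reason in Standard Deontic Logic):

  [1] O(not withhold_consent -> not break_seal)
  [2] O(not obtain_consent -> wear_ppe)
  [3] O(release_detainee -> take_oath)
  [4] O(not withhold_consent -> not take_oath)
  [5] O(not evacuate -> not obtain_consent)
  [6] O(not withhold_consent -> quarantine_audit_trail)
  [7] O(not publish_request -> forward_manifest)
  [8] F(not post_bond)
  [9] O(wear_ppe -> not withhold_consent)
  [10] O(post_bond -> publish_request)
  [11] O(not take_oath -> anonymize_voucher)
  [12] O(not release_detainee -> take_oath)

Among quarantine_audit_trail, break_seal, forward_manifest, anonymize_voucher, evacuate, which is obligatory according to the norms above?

Premises 3 and 12 are O(release_detainee -> take_oath) and O(not release_detainee -> take_oath); every ideal world satisfies release_detainee or not release_detainee, so in either case take_oath holds — hence O(take_oath).
Premise 4, O(not withhold_consent -> not take_oath), contraposes to O(take_oath -> withhold_consent); with O(take_oath) we get O(withhold_consent).
Premise 9 is O(wear_ppe -> not withhold_consent); contrapositively O(withhold_consent -> not wear_ppe). Since O(withhold_consent) holds, K gives O(not wear_ppe).
Premise 2 is O(not obtain_consent -> wear_ppe); contrapositively O(not wear_ppe -> obtain_consent). Since O(not wear_ppe) holds, K gives O(obtain_consent).
The contrapositive of premise 5 (O(not evacuate -> not obtain_consent)) is O(obtain_consent -> evacuate), and O(obtain_consent) is already established, so O(evacuate).
So O(evacuate) holds — evacuate is obligatory. None of the other listed options is made obligatory by any chain of premises.

evacuate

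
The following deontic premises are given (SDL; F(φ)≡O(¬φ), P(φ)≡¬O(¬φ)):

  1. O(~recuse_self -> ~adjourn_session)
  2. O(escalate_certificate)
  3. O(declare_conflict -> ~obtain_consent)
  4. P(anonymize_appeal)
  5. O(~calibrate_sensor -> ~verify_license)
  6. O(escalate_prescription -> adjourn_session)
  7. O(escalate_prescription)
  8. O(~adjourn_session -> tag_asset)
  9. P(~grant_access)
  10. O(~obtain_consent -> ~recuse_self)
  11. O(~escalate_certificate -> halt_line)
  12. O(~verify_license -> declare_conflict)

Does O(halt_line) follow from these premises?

No

Premise 11 is O(~escalate_certificate -> halt_line), but O(~escalate_certificate) is not derivable from the premises, so it does not yield O(halt_line).
No other premise forces O(halt_line). An ideal world satisfying every premise can still have halt_line false, so O(halt_line) is not derivable.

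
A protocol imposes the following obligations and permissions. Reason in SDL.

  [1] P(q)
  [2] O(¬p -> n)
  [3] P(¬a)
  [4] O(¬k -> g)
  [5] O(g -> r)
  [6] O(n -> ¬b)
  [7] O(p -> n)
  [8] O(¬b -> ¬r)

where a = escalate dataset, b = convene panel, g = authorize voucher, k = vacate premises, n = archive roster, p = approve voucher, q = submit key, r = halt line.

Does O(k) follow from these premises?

Yes

Premises 2 and 7 are O(¬p -> n) and O(p -> n); every ideal world satisfies ¬p or p, so in either case n holds — hence O(n).
Applying K to premise 6 (O(n -> ¬b)) and O(n) yields O(¬b).
From O(¬b) and premise 8, O(¬b -> ¬r), we obtain O(¬r).
Premise 5 is O(g -> r); contrapositively O(¬r -> ¬g). Since O(¬r) holds, K gives O(¬g).
Premise 4 is O(¬k -> g); contrapositively O(¬g -> k). Since O(¬g) holds, K gives O(k).
Premises 1, 3 do not contribute to this derivation.
So O(k) follows.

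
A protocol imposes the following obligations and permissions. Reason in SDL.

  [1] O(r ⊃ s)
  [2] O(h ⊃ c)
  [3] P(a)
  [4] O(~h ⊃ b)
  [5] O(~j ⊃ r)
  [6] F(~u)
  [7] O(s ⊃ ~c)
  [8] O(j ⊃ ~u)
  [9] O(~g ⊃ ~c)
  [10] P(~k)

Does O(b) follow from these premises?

Premise 6 is F(~u), i.e. O(u).
Premise 8, O(j ⊃ ~u), contraposes to O(u ⊃ ~j); with O(u) we get O(~j).
Premise 5 is O(~j ⊃ r); since O(~j), deontic closure gives O(r).
From O(r) and premise 1, O(r ⊃ s), we obtain O(s).
From O(s) and premise 7, O(s ⊃ ~c), we obtain O(~c).
Premise 2, O(h ⊃ c), contraposes to O(~c ⊃ ~h); with O(~c) we get O(~h).
From O(~h) and premise 4, O(~h ⊃ b), we obtain O(b).
Premises 3, 9, 10 do not contribute to this derivation.
So O(b) follows.

Yes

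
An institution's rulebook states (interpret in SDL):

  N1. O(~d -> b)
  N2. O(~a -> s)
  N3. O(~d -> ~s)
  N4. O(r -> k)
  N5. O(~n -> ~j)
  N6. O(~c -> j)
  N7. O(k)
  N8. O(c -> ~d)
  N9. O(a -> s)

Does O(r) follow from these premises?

Premise 4 is O(r -> k); even if O(k) held, inferring O(r) would be affirming the consequent — invalid.
No other premise forces O(r). An ideal world satisfying every premise can still have r false, so O(r) is not derivable.

No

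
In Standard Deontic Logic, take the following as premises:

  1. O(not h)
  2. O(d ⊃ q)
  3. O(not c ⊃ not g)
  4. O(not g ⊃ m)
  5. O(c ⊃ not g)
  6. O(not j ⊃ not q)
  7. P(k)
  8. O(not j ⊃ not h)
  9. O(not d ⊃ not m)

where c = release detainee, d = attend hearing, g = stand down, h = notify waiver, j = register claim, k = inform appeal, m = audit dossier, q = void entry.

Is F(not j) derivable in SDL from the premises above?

Premises 3 and 5 are O(not c ⊃ not g) and O(c ⊃ not g); every ideal world satisfies not c or c, so in either case not g holds — hence O(not g).
From O(not g) and premise 4, O(not g ⊃ m), we obtain O(m).
Premise 9 is O(not d ⊃ not m); contrapositively O(m ⊃ d). Since O(m) holds, K gives O(d).
Premise 2 is O(d ⊃ q); since O(d), deontic closure gives O(q).
Premise 6 is O(not j ⊃ not q); contrapositively O(q ⊃ j). Since O(q) holds, K gives O(j).
Premises 1, 7, 8 do not contribute to this derivation.
So O(j) holds, i.e. F(not j). The claim follows.

Yes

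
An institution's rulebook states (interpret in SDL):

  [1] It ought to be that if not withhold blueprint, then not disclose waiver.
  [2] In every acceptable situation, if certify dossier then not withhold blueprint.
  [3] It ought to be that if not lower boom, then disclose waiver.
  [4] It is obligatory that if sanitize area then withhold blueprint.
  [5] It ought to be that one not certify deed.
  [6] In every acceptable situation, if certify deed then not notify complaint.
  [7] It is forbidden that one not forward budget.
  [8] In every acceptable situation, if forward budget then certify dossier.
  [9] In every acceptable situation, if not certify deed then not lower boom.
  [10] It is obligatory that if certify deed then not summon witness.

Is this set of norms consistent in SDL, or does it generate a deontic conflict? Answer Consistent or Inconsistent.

Inconsistent

Premise 5 gives O(¬certify_deed).
With premise 9, O(¬certify_deed → ¬lower_boom), the K-axiom yields O(¬lower_boom).
Applying K to premise 3 (O(¬lower_boom → disclose_waiver)) and O(¬lower_boom) yields O(disclose_waiver).
Premise 1, O(¬withhold_blueprint → ¬disclose_waiver), contraposes to O(disclose_waiver → withhold_blueprint); with O(disclose_waiver) we get O(withhold_blueprint).
The contrapositive of premise 2 (O(certify_dossier → ¬withhold_blueprint)) is O(withhold_blueprint → ¬certify_dossier), and O(withhold_blueprint) is already established, so O(¬certify_dossier).
Premise 8 is O(forward_budget → certify_dossier); contrapositively O(¬certify_dossier → ¬forward_budget). Since O(¬certify_dossier) holds, K gives O(¬forward_budget).
However, F(¬forward_budget) at premise 7 amounts to O(forward_budget).
We now have both O(¬forward_budget) and O(forward_budget) — forward_budget is simultaneously obligatory and forbidden, violating the D-axiom.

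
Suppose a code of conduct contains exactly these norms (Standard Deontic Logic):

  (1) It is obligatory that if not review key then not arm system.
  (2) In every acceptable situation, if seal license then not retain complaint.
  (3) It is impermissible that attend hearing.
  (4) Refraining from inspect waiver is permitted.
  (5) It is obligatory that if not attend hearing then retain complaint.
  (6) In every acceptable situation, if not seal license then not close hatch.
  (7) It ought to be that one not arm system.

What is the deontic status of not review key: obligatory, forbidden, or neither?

Premise 1 is O(¬review_key → ¬arm_system); even if O(¬arm_system) held, inferring O(¬review_key) would be affirming the consequent — invalid.
No premise or chain of K-axiom applications forces O(¬review_key), and none forces O(review_key). So ¬review_key is neither obligatory nor forbidden under these norms.

Neither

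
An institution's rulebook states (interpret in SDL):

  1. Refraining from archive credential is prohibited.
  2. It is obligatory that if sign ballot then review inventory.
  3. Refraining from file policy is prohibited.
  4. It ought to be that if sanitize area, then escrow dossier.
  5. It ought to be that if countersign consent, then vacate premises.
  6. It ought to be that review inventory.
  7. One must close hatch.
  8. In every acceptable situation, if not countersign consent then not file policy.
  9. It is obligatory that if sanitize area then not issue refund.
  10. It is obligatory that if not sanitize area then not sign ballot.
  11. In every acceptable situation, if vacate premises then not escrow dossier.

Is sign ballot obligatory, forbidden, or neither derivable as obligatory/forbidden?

Forbidden

Premise 3 is F(¬file_policy), i.e. O(file_policy).
Premise 8 is O(¬countersign_consent → ¬file_policy); contrapositively O(file_policy → countersign_consent). Since O(file_policy) holds, K gives O(countersign_consent).
From O(countersign_consent) and premise 5, O(countersign_consent → vacate_premises), we obtain O(vacate_premises).
With premise 11, O(vacate_premises → ¬escrow_dossier), the K-axiom yields O(¬escrow_dossier).
The contrapositive of premise 4 (O(sanitize_area → escrow_dossier)) is O(¬escrow_dossier → ¬sanitize_area), and O(¬escrow_dossier) is already established, so O(¬sanitize_area).
Applying K to premise 10 (O(¬sanitize_area → ¬sign_ballot)) and O(¬sanitize_area) yields O(¬sign_ballot).
Premises 1, 2, 6, 7, 9 do not contribute to this derivation.
Thus O(¬sign_ballot), which is F(sign_ballot): sign_ballot is forbidden.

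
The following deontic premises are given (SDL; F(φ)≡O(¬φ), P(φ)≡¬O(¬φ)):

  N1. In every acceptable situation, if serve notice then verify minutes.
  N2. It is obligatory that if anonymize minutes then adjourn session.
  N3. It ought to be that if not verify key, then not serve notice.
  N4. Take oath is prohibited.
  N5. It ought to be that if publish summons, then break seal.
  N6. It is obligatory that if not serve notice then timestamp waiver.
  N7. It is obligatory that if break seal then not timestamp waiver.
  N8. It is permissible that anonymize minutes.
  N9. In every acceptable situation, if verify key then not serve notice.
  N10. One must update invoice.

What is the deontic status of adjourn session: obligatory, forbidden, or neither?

Premise 2 is O(anonymize_minutes → adjourn_session), but O(anonymize_minutes) is not derivable from the premises (the permission P(anonymize_minutes) asserts only ¬O(¬anonymize_minutes), not O(anonymize_minutes)), so it does not yield O(adjourn_session).
No premise or chain of K-axiom applications forces O(adjourn_session), and none forces O(¬adjourn_session). So adjourn_session is neither obligatory nor forbidden under these norms.

Neither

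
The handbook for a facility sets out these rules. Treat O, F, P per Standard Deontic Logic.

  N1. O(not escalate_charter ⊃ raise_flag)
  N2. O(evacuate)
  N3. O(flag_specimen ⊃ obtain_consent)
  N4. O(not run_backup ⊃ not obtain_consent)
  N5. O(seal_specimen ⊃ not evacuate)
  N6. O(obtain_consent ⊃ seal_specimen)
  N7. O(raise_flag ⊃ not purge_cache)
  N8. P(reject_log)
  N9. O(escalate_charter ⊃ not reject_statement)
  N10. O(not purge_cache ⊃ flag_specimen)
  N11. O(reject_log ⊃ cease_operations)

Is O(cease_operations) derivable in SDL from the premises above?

No

Premise 11 is O(reject_log ⊃ cease_operations), but O(reject_log) is not derivable from the premises (the permission P(reject_log) asserts only not O(not reject_log), not O(reject_log)), so it does not yield O(cease_operations).
No other premise forces O(cease_operations). An ideal world satisfying every premise can still have cease_operations false, so O(cease_operations) is not derivable.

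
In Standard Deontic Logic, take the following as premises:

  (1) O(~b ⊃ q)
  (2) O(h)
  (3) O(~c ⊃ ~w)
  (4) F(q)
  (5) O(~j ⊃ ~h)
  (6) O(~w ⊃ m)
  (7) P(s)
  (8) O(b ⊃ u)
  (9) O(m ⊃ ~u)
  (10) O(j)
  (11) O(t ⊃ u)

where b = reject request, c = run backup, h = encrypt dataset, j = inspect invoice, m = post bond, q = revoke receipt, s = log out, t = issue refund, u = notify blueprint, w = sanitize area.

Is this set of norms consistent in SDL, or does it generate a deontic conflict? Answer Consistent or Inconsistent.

Consistent

Premise 5 is O(~j ⊃ ~h), but O(~j) is not derivable from the premises, so it does not yield O(~h).
So O(~h) is not derivable, and the apparent clash with O(h) does not arise.
A world satisfying every obligation exists (e.g. b=true, c=true, h=true, j=true, m=false, q=false, s=false, t=false, u=true, w=true); no atom is both obligatory and forbidden, so the set is consistent.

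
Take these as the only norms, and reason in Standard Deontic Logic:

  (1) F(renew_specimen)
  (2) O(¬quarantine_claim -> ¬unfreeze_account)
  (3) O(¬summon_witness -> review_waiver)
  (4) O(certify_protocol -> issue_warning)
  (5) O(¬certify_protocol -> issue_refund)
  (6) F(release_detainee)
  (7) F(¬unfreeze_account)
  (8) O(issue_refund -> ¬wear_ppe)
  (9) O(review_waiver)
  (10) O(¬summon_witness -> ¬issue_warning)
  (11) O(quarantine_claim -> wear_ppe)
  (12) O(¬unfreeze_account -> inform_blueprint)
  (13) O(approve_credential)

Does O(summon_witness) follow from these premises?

Yes

Premise 7 is F(¬unfreeze_account), i.e. O(unfreeze_account).
Premise 2 is O(¬quarantine_claim -> ¬unfreeze_account); contrapositively O(unfreeze_account -> quarantine_claim). Since O(unfreeze_account) holds, K gives O(quarantine_claim).
Premise 11 is O(quarantine_claim -> wear_ppe); since O(quarantine_claim), deontic closure gives O(wear_ppe).
Premise 8, O(issue_refund -> ¬wear_ppe), contraposes to O(wear_ppe -> ¬issue_refund); with O(wear_ppe) we get O(¬issue_refund).
The contrapositive of premise 5 (O(¬certify_protocol -> issue_refund)) is O(¬issue_refund -> certify_protocol), and O(¬issue_refund) is already established, so O(certify_protocol).
Premise 4 is O(certify_protocol -> issue_warning); since O(certify_protocol), deontic closure gives O(issue_warning).
The contrapositive of premise 10 (O(¬summon_witness -> ¬issue_warning)) is O(issue_warning -> summon_witness), and O(issue_warning) is already established, so O(summon_witness).
Premises 1, 3, 6, 9, 12, 13 do not contribute to this derivation.
So O(summon_witness) follows.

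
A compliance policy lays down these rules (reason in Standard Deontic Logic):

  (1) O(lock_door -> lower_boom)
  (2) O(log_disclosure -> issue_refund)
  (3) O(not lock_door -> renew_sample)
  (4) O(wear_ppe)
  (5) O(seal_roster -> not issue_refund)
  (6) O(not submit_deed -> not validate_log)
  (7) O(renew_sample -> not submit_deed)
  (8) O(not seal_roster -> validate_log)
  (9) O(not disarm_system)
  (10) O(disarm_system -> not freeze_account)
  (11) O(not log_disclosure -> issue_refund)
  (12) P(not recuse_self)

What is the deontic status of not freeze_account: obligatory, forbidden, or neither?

Premise 10 is O(disarm_system -> not freeze_account), but O(disarm_system) is not derivable from the premises, so it does not yield O(not freeze_account).
No premise or chain of K-axiom applications forces O(not freeze_account), and none forces O(freeze_account). So not freeze_account is neither obligatory nor forbidden under these norms.

Neither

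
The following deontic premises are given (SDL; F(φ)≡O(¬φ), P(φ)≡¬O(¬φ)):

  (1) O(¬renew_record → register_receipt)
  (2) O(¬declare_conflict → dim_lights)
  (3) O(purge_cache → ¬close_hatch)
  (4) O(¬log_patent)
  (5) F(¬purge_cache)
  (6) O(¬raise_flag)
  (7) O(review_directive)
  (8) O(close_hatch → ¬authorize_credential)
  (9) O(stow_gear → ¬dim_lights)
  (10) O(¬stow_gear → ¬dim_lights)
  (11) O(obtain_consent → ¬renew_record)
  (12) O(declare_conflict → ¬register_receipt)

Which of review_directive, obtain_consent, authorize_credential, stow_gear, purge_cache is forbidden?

obtain_consent

By case analysis on ¬stow_gear: premise 10 gives O(¬stow_gear → ¬dim_lights) and premise 9 gives O(stow_gear → ¬dim_lights), so O(¬dim_lights) either way.
Premise 2, O(¬declare_conflict → dim_lights), contraposes to O(¬dim_lights → declare_conflict); with O(¬dim_lights) we get O(declare_conflict).
With premise 12, O(declare_conflict → ¬register_receipt), the K-axiom yields O(¬register_receipt).
The contrapositive of premise 1 (O(¬renew_record → register_receipt)) is O(¬register_receipt → renew_record), and O(¬register_receipt) is already established, so O(renew_record).
Premise 11 is O(obtain_consent → ¬renew_record); contrapositively O(renew_record → ¬obtain_consent). Since O(renew_record) holds, K gives O(¬obtain_consent).
So O(¬obtain_consent) holds, i.e. obtain_consent is forbidden. None of the other listed options is forbidden under the premises.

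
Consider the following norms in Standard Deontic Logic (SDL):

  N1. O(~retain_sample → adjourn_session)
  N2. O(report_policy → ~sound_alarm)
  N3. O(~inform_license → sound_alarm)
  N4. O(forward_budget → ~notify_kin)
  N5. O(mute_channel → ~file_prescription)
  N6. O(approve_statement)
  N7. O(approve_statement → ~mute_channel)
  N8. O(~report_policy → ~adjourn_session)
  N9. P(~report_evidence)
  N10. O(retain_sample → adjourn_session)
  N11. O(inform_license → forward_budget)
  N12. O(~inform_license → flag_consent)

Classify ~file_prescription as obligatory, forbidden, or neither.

Premise 5 is O(mute_channel → ~file_prescription), but O(mute_channel) is not derivable from the premises, so it does not yield O(~file_prescription).
No premise or chain of K-axiom applications forces O(~file_prescription), and none forces O(file_prescription). So ~file_prescription is neither obligatory nor forbidden under these norms.

Neither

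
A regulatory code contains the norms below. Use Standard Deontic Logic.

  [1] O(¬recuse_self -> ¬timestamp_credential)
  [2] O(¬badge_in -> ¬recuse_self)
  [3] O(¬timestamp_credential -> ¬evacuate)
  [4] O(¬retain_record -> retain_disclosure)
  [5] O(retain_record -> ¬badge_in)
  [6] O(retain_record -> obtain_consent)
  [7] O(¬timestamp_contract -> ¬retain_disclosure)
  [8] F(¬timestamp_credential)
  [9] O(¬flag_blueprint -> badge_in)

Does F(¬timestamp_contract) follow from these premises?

F(¬timestamp_credential) at premise 8 means O(timestamp_credential).
Premise 1, O(¬recuse_self -> ¬timestamp_credential), contraposes to O(timestamp_credential -> recuse_self); with O(timestamp_credential) we get O(recuse_self).
The contrapositive of premise 2 (O(¬badge_in -> ¬recuse_self)) is O(recuse_self -> badge_in), and O(recuse_self) is already established, so O(badge_in).
The contrapositive of premise 5 (O(retain_record -> ¬badge_in)) is O(badge_in -> ¬retain_record), and O(badge_in) is already established, so O(¬retain_record).
Applying K to premise 4 (O(¬retain_record -> retain_disclosure)) and O(¬retain_record) yields O(retain_disclosure).
Premise 7, O(¬timestamp_contract -> ¬retain_disclosure), contraposes to O(retain_disclosure -> timestamp_contract); with O(retain_disclosure) we get O(timestamp_contract).
Premises 3, 6, 9 do not contribute to this derivation.
So O(timestamp_contract) holds, i.e. F(¬timestamp_contract). The claim follows.

Yes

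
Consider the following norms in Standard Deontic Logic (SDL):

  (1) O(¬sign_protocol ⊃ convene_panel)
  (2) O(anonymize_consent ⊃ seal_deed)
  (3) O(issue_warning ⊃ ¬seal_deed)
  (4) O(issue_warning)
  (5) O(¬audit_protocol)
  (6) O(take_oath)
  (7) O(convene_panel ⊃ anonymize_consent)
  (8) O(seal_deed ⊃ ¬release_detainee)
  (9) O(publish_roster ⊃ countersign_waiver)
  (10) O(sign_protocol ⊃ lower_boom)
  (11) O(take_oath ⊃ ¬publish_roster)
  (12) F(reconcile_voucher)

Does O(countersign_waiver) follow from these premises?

Premise 9 is O(publish_roster ⊃ countersign_waiver), but O(publish_roster) is not derivable from the premises, so it does not yield O(countersign_waiver).
No other premise forces O(countersign_waiver). An ideal world satisfying every premise can still have countersign_waiver false, so O(countersign_waiver) is not derivable.

No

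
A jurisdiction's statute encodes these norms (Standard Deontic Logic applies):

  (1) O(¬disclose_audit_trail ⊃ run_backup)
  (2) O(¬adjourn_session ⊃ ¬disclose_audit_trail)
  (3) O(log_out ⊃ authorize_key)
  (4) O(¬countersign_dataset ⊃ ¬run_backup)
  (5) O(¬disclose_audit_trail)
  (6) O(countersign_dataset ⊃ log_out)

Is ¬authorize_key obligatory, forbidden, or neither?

Forbidden

Premise 5 gives O(¬disclose_audit_trail).
Applying K to premise 1 (O(¬disclose_audit_trail ⊃ run_backup)) and O(¬disclose_audit_trail) yields O(run_backup).
Premise 4, O(¬countersign_dataset ⊃ ¬run_backup), contraposes to O(run_backup ⊃ countersign_dataset); with O(run_backup) we get O(countersign_dataset).
With premise 6, O(countersign_dataset ⊃ log_out), the K-axiom yields O(log_out).
From O(log_out) and premise 3, O(log_out ⊃ authorize_key), we obtain O(authorize_key).
Premise 2 does not contribute to this derivation.
Thus O(authorize_key), which is F(¬authorize_key): ¬authorize_key is forbidden.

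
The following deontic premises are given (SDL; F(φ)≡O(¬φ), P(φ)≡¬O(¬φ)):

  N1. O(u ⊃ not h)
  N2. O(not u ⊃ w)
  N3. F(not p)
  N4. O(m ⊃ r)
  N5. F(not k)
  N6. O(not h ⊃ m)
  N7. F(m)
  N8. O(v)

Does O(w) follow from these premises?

Premise 7, F(m), is equivalent to O(not m).
The contrapositive of premise 6 (O(not h ⊃ m)) is O(not m ⊃ h), and O(not m) is already established, so O(h).
Premise 1, O(u ⊃ not h), contraposes to O(h ⊃ not u); with O(h) we get O(not u).
With premise 2, O(not u ⊃ w), the K-axiom yields O(w).
Premises 3, 4, 5, 8 do not contribute to this derivation.
So O(w) follows.

Yes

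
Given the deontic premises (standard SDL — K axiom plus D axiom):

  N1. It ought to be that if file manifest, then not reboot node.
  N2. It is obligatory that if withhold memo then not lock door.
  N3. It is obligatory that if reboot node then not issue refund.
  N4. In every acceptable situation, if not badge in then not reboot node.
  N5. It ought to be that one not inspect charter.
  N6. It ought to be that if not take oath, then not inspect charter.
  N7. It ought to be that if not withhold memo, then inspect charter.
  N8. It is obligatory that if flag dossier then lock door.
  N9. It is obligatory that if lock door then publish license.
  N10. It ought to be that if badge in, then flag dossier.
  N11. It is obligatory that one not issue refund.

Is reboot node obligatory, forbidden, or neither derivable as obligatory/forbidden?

Forbidden

From premise 5 we have O(¬inspect_charter).
Premise 7, O(¬withhold_memo → inspect_charter), contraposes to O(¬inspect_charter → withhold_memo); with O(¬inspect_charter) we get O(withhold_memo).
With premise 2, O(withhold_memo → ¬lock_door), the K-axiom yields O(¬lock_door).
The contrapositive of premise 8 (O(flag_dossier → lock_door)) is O(¬lock_door → ¬flag_dossier), and O(¬lock_door) is already established, so O(¬flag_dossier).
Premise 10, O(badge_in → flag_dossier), contraposes to O(¬flag_dossier → ¬badge_in); with O(¬flag_dossier) we get O(¬badge_in).
From O(¬badge_in) and premise 4, O(¬badge_in → ¬reboot_node), we obtain O(¬reboot_node).
Premises 1, 3, 6, 9, 11 do not contribute to this derivation.
Thus O(¬reboot_node), which is F(reboot_node): reboot_node is forbidden.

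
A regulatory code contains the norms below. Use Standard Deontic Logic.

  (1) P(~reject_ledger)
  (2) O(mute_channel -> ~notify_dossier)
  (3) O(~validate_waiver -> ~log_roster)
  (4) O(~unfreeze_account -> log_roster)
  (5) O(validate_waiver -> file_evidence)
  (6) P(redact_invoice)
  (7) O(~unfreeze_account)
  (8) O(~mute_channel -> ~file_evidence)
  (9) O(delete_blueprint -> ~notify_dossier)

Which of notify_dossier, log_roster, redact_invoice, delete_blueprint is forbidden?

notify_dossier

From premise 7 we have O(~unfreeze_account).
With premise 4, O(~unfreeze_account -> log_roster), the K-axiom yields O(log_roster).
Premise 3, O(~validate_waiver -> ~log_roster), contraposes to O(log_roster -> validate_waiver); with O(log_roster) we get O(validate_waiver).
With premise 5, O(validate_waiver -> file_evidence), the K-axiom yields O(file_evidence).
Premise 8 is O(~mute_channel -> ~file_evidence); contrapositively O(file_evidence -> mute_channel). Since O(file_evidence) holds, K gives O(mute_channel).
With premise 2, O(mute_channel -> ~notify_dossier), the K-axiom yields O(~notify_dossier).
So O(~notify_dossier) holds, i.e. notify_dossier is forbidden. None of the other listed options is forbidden under the premises.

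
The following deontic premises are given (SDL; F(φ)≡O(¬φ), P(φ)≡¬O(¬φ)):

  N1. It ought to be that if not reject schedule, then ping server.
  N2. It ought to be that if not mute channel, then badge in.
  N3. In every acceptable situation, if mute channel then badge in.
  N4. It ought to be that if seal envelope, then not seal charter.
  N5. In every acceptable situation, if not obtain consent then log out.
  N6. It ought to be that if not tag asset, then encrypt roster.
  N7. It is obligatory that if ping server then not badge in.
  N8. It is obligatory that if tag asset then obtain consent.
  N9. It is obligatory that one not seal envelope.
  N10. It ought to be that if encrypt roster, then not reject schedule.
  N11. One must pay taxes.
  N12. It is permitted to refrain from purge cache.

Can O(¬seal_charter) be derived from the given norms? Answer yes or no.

No

Premise 4 is O(seal_envelope → ¬seal_charter), but O(seal_envelope) is not derivable from the premises, so it does not yield O(¬seal_charter).
No other premise forces O(¬seal_charter). An ideal world satisfying every premise can still have ¬seal_charter false, so O(¬seal_charter) is not derivable.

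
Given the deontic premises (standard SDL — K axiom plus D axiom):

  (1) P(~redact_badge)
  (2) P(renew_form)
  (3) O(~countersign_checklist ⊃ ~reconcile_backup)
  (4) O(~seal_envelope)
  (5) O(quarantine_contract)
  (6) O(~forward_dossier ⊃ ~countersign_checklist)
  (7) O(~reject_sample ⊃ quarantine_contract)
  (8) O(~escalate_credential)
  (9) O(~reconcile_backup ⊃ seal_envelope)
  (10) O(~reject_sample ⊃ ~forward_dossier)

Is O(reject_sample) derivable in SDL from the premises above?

From premise 4 we have O(~seal_envelope).
Premise 9, O(~reconcile_backup ⊃ seal_envelope), contraposes to O(~seal_envelope ⊃ reconcile_backup); with O(~seal_envelope) we get O(reconcile_backup).
The contrapositive of premise 3 (O(~countersign_checklist ⊃ ~reconcile_backup)) is O(reconcile_backup ⊃ countersign_checklist), and O(reconcile_backup) is already established, so O(countersign_checklist).
The contrapositive of premise 6 (O(~forward_dossier ⊃ ~countersign_checklist)) is O(countersign_checklist ⊃ forward_dossier), and O(countersign_checklist) is already established, so O(forward_dossier).
Premise 10 is O(~reject_sample ⊃ ~forward_dossier); contrapositively O(forward_dossier ⊃ reject_sample). Since O(forward_dossier) holds, K gives O(reject_sample).
Premises 1, 2, 5, 7, 8 do not contribute to this derivation.
So O(reject_sample) follows.

Yes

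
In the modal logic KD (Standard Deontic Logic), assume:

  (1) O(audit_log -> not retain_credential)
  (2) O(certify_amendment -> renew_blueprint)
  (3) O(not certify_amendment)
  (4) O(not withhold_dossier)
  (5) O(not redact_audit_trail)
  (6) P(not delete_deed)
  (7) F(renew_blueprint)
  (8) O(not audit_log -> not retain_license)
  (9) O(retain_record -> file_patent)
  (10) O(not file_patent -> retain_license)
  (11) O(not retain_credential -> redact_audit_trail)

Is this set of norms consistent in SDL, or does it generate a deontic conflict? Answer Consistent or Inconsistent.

Consistent

Premise 2 is O(certify_amendment -> renew_blueprint), but O(certify_amendment) is not derivable from the premises, so it does not yield O(renew_blueprint).
So O(renew_blueprint) is not derivable, and the apparent clash with O(not renew_blueprint) does not arise.
A world satisfying every obligation exists (e.g. audit_log=false, certify_amendment=false, delete_deed=false, file_patent=true, redact_audit_trail=false, renew_blueprint=false, retain_credential=true, retain_license=false, retain_record=false, withhold_dossier=false); no atom is both obligatory and forbidden, so the set is consistent.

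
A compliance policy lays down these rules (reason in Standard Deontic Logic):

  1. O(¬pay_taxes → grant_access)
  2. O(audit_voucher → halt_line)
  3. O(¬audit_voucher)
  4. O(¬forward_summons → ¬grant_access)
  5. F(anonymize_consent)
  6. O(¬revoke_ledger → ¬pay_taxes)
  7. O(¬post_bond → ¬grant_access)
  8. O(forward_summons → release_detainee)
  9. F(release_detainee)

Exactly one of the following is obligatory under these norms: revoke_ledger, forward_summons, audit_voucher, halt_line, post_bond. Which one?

Premise 9, F(release_detainee), is equivalent to O(¬release_detainee).
Premise 8, O(forward_summons → release_detainee), contraposes to O(¬release_detainee → ¬forward_summons); with O(¬release_detainee) we get O(¬forward_summons).
Premise 4 is O(¬forward_summons → ¬grant_access); since O(¬forward_summons), deontic closure gives O(¬grant_access).
The contrapositive of premise 1 (O(¬pay_taxes → grant_access)) is O(¬grant_access → pay_taxes), and O(¬grant_access) is already established, so O(pay_taxes).
Premise 6, O(¬revoke_ledger → ¬pay_taxes), contraposes to O(pay_taxes → revoke_ledger); with O(pay_taxes) we get O(revoke_ledger).
So O(revoke_ledger) holds — revoke_ledger is obligatory. None of the other listed options is made obligatory by any chain of premises.

revoke_ledger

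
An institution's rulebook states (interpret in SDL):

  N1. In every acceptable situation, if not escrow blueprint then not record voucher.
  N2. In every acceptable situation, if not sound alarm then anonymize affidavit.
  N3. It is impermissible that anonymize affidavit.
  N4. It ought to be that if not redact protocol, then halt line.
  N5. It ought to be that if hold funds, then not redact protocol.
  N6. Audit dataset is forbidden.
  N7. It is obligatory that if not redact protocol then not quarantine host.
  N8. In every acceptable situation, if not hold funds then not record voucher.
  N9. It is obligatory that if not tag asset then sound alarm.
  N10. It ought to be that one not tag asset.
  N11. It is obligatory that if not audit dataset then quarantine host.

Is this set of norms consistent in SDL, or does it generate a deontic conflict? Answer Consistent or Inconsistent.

Consistent

Premise 2 is O(¬sound_alarm → anonymize_affidavit), but O(¬sound_alarm) is not derivable from the premises, so it does not yield O(anonymize_affidavit).
So O(anonymize_affidavit) is not derivable, and the apparent clash with O(¬anonymize_affidavit) does not arise.
A world satisfying every obligation exists (e.g. anonymize_affidavit=false, audit_dataset=false, escrow_blueprint=false, halt_line=false, hold_funds=false, quarantine_host=true, record_voucher=false, redact_protocol=true, sound_alarm=true, tag_asset=false); no atom is both obligatory and forbidden, so the set is consistent.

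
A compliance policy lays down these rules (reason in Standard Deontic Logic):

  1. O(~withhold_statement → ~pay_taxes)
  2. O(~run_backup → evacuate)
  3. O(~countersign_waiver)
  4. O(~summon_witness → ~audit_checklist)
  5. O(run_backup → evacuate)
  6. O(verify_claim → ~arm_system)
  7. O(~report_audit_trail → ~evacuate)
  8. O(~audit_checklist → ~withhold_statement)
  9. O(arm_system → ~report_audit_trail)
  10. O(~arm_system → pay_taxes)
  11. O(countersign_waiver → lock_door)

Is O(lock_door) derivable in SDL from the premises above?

Premise 11 is O(countersign_waiver → lock_door), but O(countersign_waiver) is not derivable from the premises, so it does not yield O(lock_door).
No other premise forces O(lock_door). An ideal world satisfying every premise can still have lock_door false, so O(lock_door) is not derivable.

No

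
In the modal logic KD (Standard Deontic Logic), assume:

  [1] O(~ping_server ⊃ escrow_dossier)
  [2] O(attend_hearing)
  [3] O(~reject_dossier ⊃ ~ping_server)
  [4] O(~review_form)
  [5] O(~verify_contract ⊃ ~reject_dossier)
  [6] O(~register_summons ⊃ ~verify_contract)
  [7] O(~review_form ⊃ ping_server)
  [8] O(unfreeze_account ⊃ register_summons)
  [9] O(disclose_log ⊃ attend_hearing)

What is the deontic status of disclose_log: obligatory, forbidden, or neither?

Neither

Premise 9 is O(disclose_log ⊃ attend_hearing); even if O(attend_hearing) held, inferring O(disclose_log) would be affirming the consequent — invalid.
No premise or chain of K-axiom applications forces O(disclose_log), and none forces O(~disclose_log). So disclose_log is neither obligatory nor forbidden under these norms.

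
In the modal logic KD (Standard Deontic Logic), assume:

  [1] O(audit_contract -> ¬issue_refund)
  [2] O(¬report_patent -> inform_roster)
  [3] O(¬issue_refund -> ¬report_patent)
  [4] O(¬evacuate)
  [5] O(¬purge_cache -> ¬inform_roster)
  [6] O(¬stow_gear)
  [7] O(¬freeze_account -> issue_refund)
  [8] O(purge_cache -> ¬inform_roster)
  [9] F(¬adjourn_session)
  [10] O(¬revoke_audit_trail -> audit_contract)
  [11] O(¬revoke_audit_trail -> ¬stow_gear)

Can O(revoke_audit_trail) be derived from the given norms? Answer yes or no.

Yes

By case analysis on ¬purge_cache: premise 5 gives O(¬purge_cache -> ¬inform_roster) and premise 8 gives O(purge_cache -> ¬inform_roster), so O(¬inform_roster) either way.
Premise 2 is O(¬report_patent -> inform_roster); contrapositively O(¬inform_roster -> report_patent). Since O(¬inform_roster) holds, K gives O(report_patent).
Premise 3, O(¬issue_refund -> ¬report_patent), contraposes to O(report_patent -> issue_refund); with O(report_patent) we get O(issue_refund).
Premise 1, O(audit_contract -> ¬issue_refund), contraposes to O(issue_refund -> ¬audit_contract); with O(issue_refund) we get O(¬audit_contract).
Premise 10, O(¬revoke_audit_trail -> audit_contract), contraposes to O(¬audit_contract -> revoke_audit_trail); with O(¬audit_contract) we get O(revoke_audit_trail).
Premises 4, 6, 7, 9, 11 do not contribute to this derivation.
So O(revoke_audit_trail) follows.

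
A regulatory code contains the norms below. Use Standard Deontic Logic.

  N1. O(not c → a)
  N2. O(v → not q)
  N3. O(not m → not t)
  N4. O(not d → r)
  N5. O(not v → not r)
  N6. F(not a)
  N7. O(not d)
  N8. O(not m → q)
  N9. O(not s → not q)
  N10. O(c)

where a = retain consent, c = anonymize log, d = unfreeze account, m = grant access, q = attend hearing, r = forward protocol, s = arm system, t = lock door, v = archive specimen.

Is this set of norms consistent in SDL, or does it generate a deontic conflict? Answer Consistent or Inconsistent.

Premise 1 is O(not c → a); even if O(a) held, inferring O(not c) would be affirming the consequent — invalid.
So O(not c) is not derivable, and the apparent clash with O(c) does not arise.
A world satisfying every obligation exists (e.g. a=true, c=true, d=false, m=true, q=false, r=true, s=false, t=false, v=true); no atom is both obligatory and forbidden, so the set is consistent.

Consistent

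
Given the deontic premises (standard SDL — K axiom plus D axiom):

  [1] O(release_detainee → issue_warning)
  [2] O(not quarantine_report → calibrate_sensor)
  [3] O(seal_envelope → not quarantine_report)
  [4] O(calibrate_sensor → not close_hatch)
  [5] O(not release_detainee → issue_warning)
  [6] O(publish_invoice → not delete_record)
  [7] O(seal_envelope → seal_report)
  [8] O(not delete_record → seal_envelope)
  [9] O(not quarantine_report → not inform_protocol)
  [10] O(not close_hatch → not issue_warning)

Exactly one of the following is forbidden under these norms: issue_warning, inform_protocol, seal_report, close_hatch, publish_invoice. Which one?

By case analysis on release_detainee: premise 1 gives O(release_detainee → issue_warning) and premise 5 gives O(not release_detainee → issue_warning), so O(issue_warning) either way.
Premise 10, O(not close_hatch → not issue_warning), contraposes to O(issue_warning → close_hatch); with O(issue_warning) we get O(close_hatch).
Premise 4, O(calibrate_sensor → not close_hatch), contraposes to O(close_hatch → not calibrate_sensor); with O(close_hatch) we get O(not calibrate_sensor).
Premise 2, O(not quarantine_report → calibrate_sensor), contraposes to O(not calibrate_sensor → quarantine_report); with O(not calibrate_sensor) we get O(quarantine_report).
The contrapositive of premise 3 (O(seal_envelope → not quarantine_report)) is O(quarantine_report → not seal_envelope), and O(quarantine_report) is already established, so O(not seal_envelope).
Premise 8 is O(not delete_record → seal_envelope); contrapositively O(not seal_envelope → delete_record). Since O(not seal_envelope) holds, K gives O(delete_record).
Premise 6 is O(publish_invoice → not delete_record); contrapositively O(delete_record → not publish_invoice). Since O(delete_record) holds, K gives O(not publish_invoice).
So O(not publish_invoice) holds, i.e. publish_invoice is forbidden. None of the other listed options is forbidden under the premises.

publish_invoice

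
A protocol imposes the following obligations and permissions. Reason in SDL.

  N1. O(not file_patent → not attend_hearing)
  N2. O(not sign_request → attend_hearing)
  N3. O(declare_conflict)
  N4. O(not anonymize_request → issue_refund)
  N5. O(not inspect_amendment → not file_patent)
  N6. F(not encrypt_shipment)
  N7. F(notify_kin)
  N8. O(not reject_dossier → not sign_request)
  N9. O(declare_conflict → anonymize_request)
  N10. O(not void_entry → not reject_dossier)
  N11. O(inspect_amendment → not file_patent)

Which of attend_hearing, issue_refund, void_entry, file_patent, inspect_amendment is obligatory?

Premises 11 and 5 are O(inspect_amendment → not file_patent) and O(not inspect_amendment → not file_patent); every ideal world satisfies inspect_amendment or not inspect_amendment, so in either case not file_patent holds — hence O(not file_patent).
From O(not file_patent) and premise 1, O(not file_patent → not attend_hearing), we obtain O(not attend_hearing).
The contrapositive of premise 2 (O(not sign_request → attend_hearing)) is O(not attend_hearing → sign_request), and O(not attend_hearing) is already established, so O(sign_request).
Premise 8 is O(not reject_dossier → not sign_request); contrapositively O(sign_request → reject_dossier). Since O(sign_request) holds, K gives O(reject_dossier).
The contrapositive of premise 10 (O(not void_entry → not reject_dossier)) is O(reject_dossier → void_entry), and O(reject_dossier) is already established, so O(void_entry).
So O(void_entry) holds — void_entry is obligatory. None of the other listed options is made obligatory by any chain of premises.

void_entry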